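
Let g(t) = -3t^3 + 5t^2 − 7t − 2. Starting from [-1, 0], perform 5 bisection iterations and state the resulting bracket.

[-0.25, -0.21875]

midpoint -0.5: g = 3.125 > 0 → [-0.5, 0]
midpoint -0.25: g = 0.109375 > 0 → [-0.25, 0]
midpoint -0.125: g = -1.041016 < 0 → [-0.25, -0.125]
midpoint -0.1875: g = -0.4919 < 0 → [-0.25, -0.1875]
midpoint -0.21875: g = -0.1981 < 0 → [-0.25, -0.21875]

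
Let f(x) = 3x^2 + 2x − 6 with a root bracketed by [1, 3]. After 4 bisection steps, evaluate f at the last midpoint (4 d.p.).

0.0469

midpoint 2: f = 10 > 0 → [1, 2]
midpoint 1.5: f = 3.75 > 0 → [1, 1.5]
midpoint 1.25: f = 1.1875 > 0 → [1, 1.25]
midpoint 1.125: f = 0.0469 > 0 → [1, 1.125]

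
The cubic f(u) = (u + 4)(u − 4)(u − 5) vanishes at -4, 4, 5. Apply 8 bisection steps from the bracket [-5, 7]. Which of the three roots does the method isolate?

u = 1 gives f = 60, positive; keep [-5, 1]
u = -2 gives f = 84, positive; keep [-5, -2]
u = -3.5 gives f = 31.875, positive; keep [-5, -3.5]
u = -4.25 gives f = -19.0781, negative; keep [-4.25, -3.5]
u = -3.875 gives f = 8.7363, positive; keep [-4.25, -3.875]
u = -4.0625 gives f = -4.5667, negative; keep [-4.0625, -3.875]
u = -3.96875 gives f = 2.2334, positive; keep [-4.0625, -3.96875]
u = -4.015625 gives f = -1.1292, negative; keep [-4.015625, -3.96875]

-4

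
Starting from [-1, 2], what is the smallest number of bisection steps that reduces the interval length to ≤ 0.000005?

Width after n steps is 3/2^n. Need 2^n ≥ 3/0.000005 = 600000.
2^19 = 524288 < 600000 ≤ 2^20 = 1048576, so n = 20.

20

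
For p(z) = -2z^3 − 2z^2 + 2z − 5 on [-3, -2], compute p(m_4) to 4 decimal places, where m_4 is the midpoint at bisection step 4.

midpoint -2.5: p = 8.75 > 0 → [-2.5, -2]
midpoint -2.25: p = 3.15625 > 0 → [-2.25, -2]
midpoint -2.125: p = 0.910156 > 0 → [-2.125, -2]
midpoint -2.0625: p = -0.0854 < 0 → [-2.125, -2.0625]

-0.0854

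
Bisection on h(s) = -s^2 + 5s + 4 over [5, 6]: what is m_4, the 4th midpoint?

5.6875

m = 5.5, h(m) = 1.25 (+); new bracket [5.5, 6]
m = 5.75, h(m) = -0.3125 (−); new bracket [5.5, 5.75]
m = 5.625, h(m) = 0.484375 (+); new bracket [5.625, 5.75]
m = 5.6875, h(m) = 0.0898 (+); new bracket [5.6875, 5.75]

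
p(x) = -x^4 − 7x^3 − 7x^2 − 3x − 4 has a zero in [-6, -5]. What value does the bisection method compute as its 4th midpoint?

x = -5.5 gives p = 50.3125, positive; keep [-6, -5.5]
x = -5.75 gives p = 19.449219, positive; keep [-6, -5.75]
x = -5.875 gives p = 0.142334, positive; keep [-6, -5.875]
x = -5.9375 gives p = -10.5623, negative; keep [-5.9375, -5.875]

-5.9375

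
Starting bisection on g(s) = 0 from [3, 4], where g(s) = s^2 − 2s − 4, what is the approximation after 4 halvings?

3.1875

s = 3.5 gives g = 1.25, positive; keep [3, 3.5]
s = 3.25 gives g = 0.0625, positive; keep [3, 3.25]
s = 3.125 gives g = -0.484375, negative; keep [3.125, 3.25]
s = 3.1875 gives g = -0.2148, negative; keep [3.1875, 3.25]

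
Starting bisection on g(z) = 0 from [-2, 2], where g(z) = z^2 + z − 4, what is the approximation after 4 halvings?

1.75

g(0) = -4 < 0, so the root lies in [0, 2]
g(1) = -2 < 0, so the root lies in [1, 2]
g(1.5) = -0.25 < 0, so the root lies in [1.5, 2]
g(1.75) = 0.8125 > 0, so the root lies in [1.5, 1.75]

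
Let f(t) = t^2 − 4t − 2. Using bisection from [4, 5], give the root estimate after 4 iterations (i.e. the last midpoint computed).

f(4.5) = 0.25 > 0, so the root lies in [4, 4.5]
f(4.25) = -0.9375 < 0, so the root lies in [4.25, 4.5]
f(4.375) = -0.359375 < 0, so the root lies in [4.375, 4.5]
f(4.4375) = -0.0586 < 0, so the root lies in [4.4375, 4.5]

4.4375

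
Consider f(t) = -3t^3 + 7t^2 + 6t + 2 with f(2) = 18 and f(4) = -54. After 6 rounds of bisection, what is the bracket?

m = 3, f(m) = 2 (+); new bracket [3, 4]
m = 3.5, f(m) = -19.875 (−); new bracket [3, 3.5]
m = 3.25, f(m) = -7.546875 (−); new bracket [3, 3.25]
m = 3.125, f(m) = -2.4434 (−); new bracket [3, 3.125]
m = 3.0625, f(m) = -0.1414 (−); new bracket [3, 3.0625]
m = 3.03125, f(m) = 0.9491 (+); new bracket [3.03125, 3.0625]

[3.03125, 3.0625]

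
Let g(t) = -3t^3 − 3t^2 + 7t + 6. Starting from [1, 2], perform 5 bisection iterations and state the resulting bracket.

[1.46875, 1.5]

t = 1.5 gives g = -0.375, negative; keep [1, 1.5]
t = 1.25 gives g = 4.203125, positive; keep [1.25, 1.5]
t = 1.375 gives g = 2.154297, positive; keep [1.375, 1.5]
t = 1.4375 gives g = 0.9519, positive; keep [1.4375, 1.5]
t = 1.46875 gives g = 0.3043, positive; keep [1.46875, 1.5]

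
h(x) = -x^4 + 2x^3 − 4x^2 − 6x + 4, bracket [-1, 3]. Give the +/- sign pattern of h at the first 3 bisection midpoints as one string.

x = 1 gives h = -5, negative; keep [-1, 1]
x = 0 gives h = 4, positive; keep [0, 1]
x = 0.5 gives h = 0.1875, positive; keep [0.5, 1]

-++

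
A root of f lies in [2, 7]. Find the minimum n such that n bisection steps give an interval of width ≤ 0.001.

13

Width after n steps is 5/2^n. Need 2^n ≥ 5/0.001 = 5000.
2^12 = 4096 < 5000 ≤ 2^13 = 8192, so n = 13.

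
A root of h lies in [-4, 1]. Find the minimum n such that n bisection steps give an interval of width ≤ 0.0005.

Width after n steps is 5/2^n. Need 2^n ≥ 5/0.0005 = 10000.
2^13 = 8192 < 10000 ≤ 2^14 = 16384, so n = 14.

14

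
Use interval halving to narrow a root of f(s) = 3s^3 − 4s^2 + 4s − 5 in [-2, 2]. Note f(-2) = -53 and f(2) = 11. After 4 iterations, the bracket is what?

m = 0, f(m) = -5 (−); new bracket [0, 2]
m = 1, f(m) = -2 (−); new bracket [1, 2]
m = 1.5, f(m) = 2.125 (+); new bracket [1, 1.5]
m = 1.25, f(m) = -0.3906 (−); new bracket [1.25, 1.5]

[1.25, 1.5]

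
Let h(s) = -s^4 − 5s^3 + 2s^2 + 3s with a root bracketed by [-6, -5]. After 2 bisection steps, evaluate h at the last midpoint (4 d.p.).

3.1992

midpoint -5.5: h = -39.1875 < 0 → [-5.5, -5]
midpoint -5.25: h = 3.199219 > 0 → [-5.5, -5.25]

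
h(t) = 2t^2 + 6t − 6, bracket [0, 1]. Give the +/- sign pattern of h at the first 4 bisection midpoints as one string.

t = 0.5 gives h = -2.5, negative; keep [0.5, 1]
t = 0.75 gives h = -0.375, negative; keep [0.75, 1]
t = 0.875 gives h = 0.78125, positive; keep [0.75, 0.875]
t = 0.8125 gives h = 0.1953, positive; keep [0.75, 0.8125]

--++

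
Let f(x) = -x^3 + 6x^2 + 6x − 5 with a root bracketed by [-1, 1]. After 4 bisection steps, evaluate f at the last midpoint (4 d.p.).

m = 0, f(m) = -5 (−); new bracket [0, 1]
m = 0.5, f(m) = -0.625 (−); new bracket [0.5, 1]
m = 0.75, f(m) = 2.453125 (+); new bracket [0.5, 0.75]
m = 0.625, f(m) = 0.8496 (+); new bracket [0.5, 0.625]

0.8496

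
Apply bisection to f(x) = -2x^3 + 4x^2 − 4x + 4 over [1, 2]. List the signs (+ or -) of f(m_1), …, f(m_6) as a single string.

midpoint 1.5: f = 0.25 > 0 → [1.5, 2]
midpoint 1.75: f = -1.46875 < 0 → [1.5, 1.75]
midpoint 1.625: f = -0.519531 < 0 → [1.5, 1.625]
midpoint 1.5625: f = -0.1138 < 0 → [1.5, 1.5625]
midpoint 1.53125: f = 0.0732 > 0 → [1.53125, 1.5625]
midpoint 1.546875: f = -0.019 < 0 → [1.53125, 1.546875]

+---+-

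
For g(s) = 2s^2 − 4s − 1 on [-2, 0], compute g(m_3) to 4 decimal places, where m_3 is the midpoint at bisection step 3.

midpoint -1: g = 5 > 0 → [-1, 0]
midpoint -0.5: g = 1.5 > 0 → [-0.5, 0]
midpoint -0.25: g = 0.125 > 0 → [-0.25, 0]

0.1250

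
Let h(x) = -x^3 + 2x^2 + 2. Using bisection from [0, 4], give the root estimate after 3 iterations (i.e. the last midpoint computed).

2.5

x = 2 gives h = 2, positive; keep [2, 4]
x = 3 gives h = -7, negative; keep [2, 3]
x = 2.5 gives h = -1.125, negative; keep [2, 2.5]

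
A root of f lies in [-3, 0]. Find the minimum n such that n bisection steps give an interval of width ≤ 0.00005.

Width after n steps is 3/2^n. Need 2^n ≥ 3/0.00005 = 60000.
2^15 = 32768 < 60000 ≤ 2^16 = 65536, so n = 16.

16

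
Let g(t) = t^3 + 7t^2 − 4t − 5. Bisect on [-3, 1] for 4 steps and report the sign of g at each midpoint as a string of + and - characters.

+--+

t = -1 gives g = 5, positive; keep [-1, 1]
t = 0 gives g = -5, negative; keep [-1, 0]
t = -0.5 gives g = -1.375, negative; keep [-1, -0.5]
t = -0.75 gives g = 1.5156, positive; keep [-0.75, -0.5]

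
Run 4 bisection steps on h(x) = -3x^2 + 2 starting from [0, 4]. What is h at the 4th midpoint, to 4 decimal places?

0.3125

x = 2 gives h = -10, negative; keep [0, 2]
x = 1 gives h = -1, negative; keep [0, 1]
x = 0.5 gives h = 1.25, positive; keep [0.5, 1]
x = 0.75 gives h = 0.3125, positive; keep [0.75, 1]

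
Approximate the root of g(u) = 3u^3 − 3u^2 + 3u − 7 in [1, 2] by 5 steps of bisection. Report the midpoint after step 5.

m = 1.5, g(m) = 0.875 (+); new bracket [1, 1.5]
m = 1.25, g(m) = -2.078125 (−); new bracket [1.25, 1.5]
m = 1.375, g(m) = -0.748047 (−); new bracket [1.375, 1.5]
m = 1.4375, g(m) = 0.0247 (+); new bracket [1.375, 1.4375]
m = 1.40625, g(m) = -0.3711 (−); new bracket [1.40625, 1.4375]

1.40625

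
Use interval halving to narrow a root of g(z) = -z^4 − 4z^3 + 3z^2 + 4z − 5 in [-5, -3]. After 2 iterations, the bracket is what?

z = -4 gives g = 27, positive; keep [-5, -4]
z = -4.5 gives g = -7.8125, negative; keep [-4.5, -4]

[-4.5, -4]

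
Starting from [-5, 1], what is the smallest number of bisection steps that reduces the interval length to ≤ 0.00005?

Width after n steps is 6/2^n. Need 2^n ≥ 6/0.00005 = 120000.
2^16 = 65536 < 120000 ≤ 2^17 = 131072, so n = 17.

17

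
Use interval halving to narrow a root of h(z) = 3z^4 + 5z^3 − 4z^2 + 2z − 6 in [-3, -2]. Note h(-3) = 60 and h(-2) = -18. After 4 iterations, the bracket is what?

[-2.5, -2.4375]

midpoint -2.5: h = 3.0625 > 0 → [-2.5, -2]
midpoint -2.25: h = -10.816406 < 0 → [-2.5, -2.25]
midpoint -2.375: h = -4.844971 < 0 → [-2.5, -2.375]
midpoint -2.4375: h = -1.1506 < 0 → [-2.5, -2.4375]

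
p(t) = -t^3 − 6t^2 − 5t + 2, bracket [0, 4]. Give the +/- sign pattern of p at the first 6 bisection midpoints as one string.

---+--

m = 2, p(m) = -40 (−); new bracket [0, 2]
m = 1, p(m) = -10 (−); new bracket [0, 1]
m = 0.5, p(m) = -2.125 (−); new bracket [0, 0.5]
m = 0.25, p(m) = 0.3594 (+); new bracket [0.25, 0.5]
m = 0.375, p(m) = -0.7715 (−); new bracket [0.25, 0.375]
m = 0.3125, p(m) = -0.179 (−); new bracket [0.25, 0.3125]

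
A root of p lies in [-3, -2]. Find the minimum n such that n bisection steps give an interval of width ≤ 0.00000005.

25

Width after n steps is 1/2^n. Need 2^n ≥ 1/0.00000005 = 20000000.
2^24 = 16777216 < 20000000 ≤ 2^25 = 33554432, so n = 25.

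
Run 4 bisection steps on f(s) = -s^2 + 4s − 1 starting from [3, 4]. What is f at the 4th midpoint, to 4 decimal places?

0.1523

m = 3.5, f(m) = 0.75 (+); new bracket [3.5, 4]
m = 3.75, f(m) = -0.0625 (−); new bracket [3.5, 3.75]
m = 3.625, f(m) = 0.359375 (+); new bracket [3.625, 3.75]
m = 3.6875, f(m) = 0.1523 (+); new bracket [3.6875, 3.75]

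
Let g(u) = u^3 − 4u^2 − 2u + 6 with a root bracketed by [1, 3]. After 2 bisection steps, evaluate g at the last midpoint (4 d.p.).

m = 2, g(m) = -6 (−); new bracket [1, 2]
m = 1.5, g(m) = -2.625 (−); new bracket [1, 1.5]

-2.6250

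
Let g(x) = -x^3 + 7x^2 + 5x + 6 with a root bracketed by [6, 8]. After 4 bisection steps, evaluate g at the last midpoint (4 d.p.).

7.7871

g(7) = 41 > 0, so the root lies in [7, 8]
g(7.5) = 15.375 > 0, so the root lies in [7.5, 8]
g(7.75) = -0.296875 < 0, so the root lies in [7.5, 7.75]
g(7.625) = 7.7871 > 0, so the root lies in [7.625, 7.75]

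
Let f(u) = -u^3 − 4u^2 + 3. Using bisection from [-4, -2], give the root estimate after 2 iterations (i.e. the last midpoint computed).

-3.5

m = -3, f(m) = -6 (−); new bracket [-4, -3]
m = -3.5, f(m) = -3.125 (−); new bracket [-4, -3.5]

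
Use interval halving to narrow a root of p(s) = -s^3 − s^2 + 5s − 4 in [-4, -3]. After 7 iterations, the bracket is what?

[-3.0625, -3.0546875]

p(-3.5) = 9.125 > 0, so the root lies in [-3.5, -3]
p(-3.25) = 3.515625 > 0, so the root lies in [-3.25, -3]
p(-3.125) = 1.126953 > 0, so the root lies in [-3.125, -3]
p(-3.0625) = 0.0315 > 0, so the root lies in [-3.0625, -3]
p(-3.03125) = -0.4922 < 0, so the root lies in [-3.0625, -3.03125]
p(-3.046875) = -0.2323 < 0, so the root lies in [-3.0625, -3.046875]
p(-3.0546875) = -0.1009 < 0, so the root lies in [-3.0625, -3.0546875]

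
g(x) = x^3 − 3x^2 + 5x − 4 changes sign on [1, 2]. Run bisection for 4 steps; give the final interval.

[1.4375, 1.5]

x = 1.5 gives g = 0.125, positive; keep [1, 1.5]
x = 1.25 gives g = -0.484375, negative; keep [1.25, 1.5]
x = 1.375 gives g = -0.197266, negative; keep [1.375, 1.5]
x = 1.4375 gives g = -0.0413, negative; keep [1.4375, 1.5]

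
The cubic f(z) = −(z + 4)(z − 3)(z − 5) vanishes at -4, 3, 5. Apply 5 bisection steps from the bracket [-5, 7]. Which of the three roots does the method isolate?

-4

z = 1 gives f = -40, negative; keep [-5, 1]
z = -2 gives f = -70, negative; keep [-5, -2]
z = -3.5 gives f = -27.625, negative; keep [-5, -3.5]
z = -4.25 gives f = 16.7656, positive; keep [-4.25, -3.5]
z = -3.875 gives f = -7.627, negative; keep [-4.25, -3.875]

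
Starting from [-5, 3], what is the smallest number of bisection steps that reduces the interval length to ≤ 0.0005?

Width after n steps is 8/2^n. Need 2^n ≥ 8/0.0005 = 16000.
2^13 = 8192 < 16000 ≤ 2^14 = 16384, so n = 14.

14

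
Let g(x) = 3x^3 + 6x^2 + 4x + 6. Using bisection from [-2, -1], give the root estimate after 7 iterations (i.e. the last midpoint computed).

x = -1.5 gives g = 3.375, positive; keep [-2, -1.5]
x = -1.75 gives g = 1.296875, positive; keep [-2, -1.75]
x = -1.875 gives g = -0.181641, negative; keep [-1.875, -1.75]
x = -1.8125 gives g = 0.5979, positive; keep [-1.875, -1.8125]
x = -1.84375 gives g = 0.2185, positive; keep [-1.875, -1.84375]
x = -1.859375 gives g = 0.021, positive; keep [-1.875, -1.859375]
x = -1.8671875 gives g = -0.0796, negative; keep [-1.8671875, -1.859375]

-1.8671875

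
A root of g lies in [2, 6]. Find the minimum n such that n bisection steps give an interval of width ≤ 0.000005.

20

Width after n steps is 4/2^n. Need 2^n ≥ 4/0.000005 = 800000.
2^19 = 524288 < 800000 ≤ 2^20 = 1048576, so n = 20.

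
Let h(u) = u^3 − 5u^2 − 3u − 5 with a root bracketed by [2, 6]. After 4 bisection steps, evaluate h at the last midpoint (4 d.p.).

h(4) = -33 < 0, so the root lies in [4, 6]
h(5) = -20 < 0, so the root lies in [5, 6]
h(5.5) = -6.375 < 0, so the root lies in [5.5, 6]
h(5.75) = 2.5469 > 0, so the root lies in [5.5, 5.75]

2.5469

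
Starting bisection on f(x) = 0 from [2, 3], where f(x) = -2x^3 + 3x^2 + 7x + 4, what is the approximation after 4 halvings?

m = 2.5, f(m) = 9 (+); new bracket [2.5, 3]
m = 2.75, f(m) = 4.34375 (+); new bracket [2.75, 3]
m = 2.875, f(m) = 1.394531 (+); new bracket [2.875, 3]
m = 2.9375, f(m) = -0.2456 (−); new bracket [2.875, 2.9375]

2.9375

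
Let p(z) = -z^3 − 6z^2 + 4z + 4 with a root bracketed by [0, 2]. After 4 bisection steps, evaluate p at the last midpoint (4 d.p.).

-0.5176

midpoint 1: p = 1 > 0 → [1, 2]
midpoint 1.5: p = -6.875 < 0 → [1, 1.5]
midpoint 1.25: p = -2.328125 < 0 → [1, 1.25]
midpoint 1.125: p = -0.5176 < 0 → [1, 1.125]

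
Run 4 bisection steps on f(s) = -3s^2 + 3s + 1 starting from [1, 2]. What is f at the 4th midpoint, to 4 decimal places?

s = 1.5 gives f = -1.25, negative; keep [1, 1.5]
s = 1.25 gives f = 0.0625, positive; keep [1.25, 1.5]
s = 1.375 gives f = -0.546875, negative; keep [1.25, 1.375]
s = 1.3125 gives f = -0.2305, negative; keep [1.25, 1.3125]

-0.2305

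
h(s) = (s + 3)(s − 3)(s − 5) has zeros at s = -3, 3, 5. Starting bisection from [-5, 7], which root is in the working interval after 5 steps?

h(1) = 32 > 0, so the root lies in [-5, 1]
h(-2) = 35 > 0, so the root lies in [-5, -2]
h(-3.5) = -27.625 < 0, so the root lies in [-3.5, -2]
h(-2.75) = 11.1406 > 0, so the root lies in [-3.5, -2.75]
h(-3.125) = -6.2207 < 0, so the root lies in [-3.125, -2.75]

-3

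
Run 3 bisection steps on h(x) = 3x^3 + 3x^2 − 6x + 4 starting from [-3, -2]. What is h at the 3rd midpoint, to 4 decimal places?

m = -2.5, h(m) = -9.125 (−); new bracket [-2.5, -2]
m = -2.25, h(m) = -1.484375 (−); new bracket [-2.25, -2]
m = -2.125, h(m) = 1.509766 (+); new bracket [-2.25, -2.125]

1.5098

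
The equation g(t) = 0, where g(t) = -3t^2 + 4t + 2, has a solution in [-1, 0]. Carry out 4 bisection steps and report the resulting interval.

[-0.4375, -0.375]

t = -0.5 gives g = -0.75, negative; keep [-0.5, 0]
t = -0.25 gives g = 0.8125, positive; keep [-0.5, -0.25]
t = -0.375 gives g = 0.078125, positive; keep [-0.5, -0.375]
t = -0.4375 gives g = -0.3242, negative; keep [-0.4375, -0.375]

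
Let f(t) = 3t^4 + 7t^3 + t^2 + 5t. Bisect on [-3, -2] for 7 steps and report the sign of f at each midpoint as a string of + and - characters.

midpoint -2.5: f = 1.5625 > 0 → [-2.5, -2]
midpoint -2.25: f = -9.035156 < 0 → [-2.5, -2.25]
midpoint -2.375: f = -4.559814 < 0 → [-2.5, -2.375]
midpoint -2.4375: f = -1.7204 < 0 → [-2.5, -2.4375]
midpoint -2.46875: f = -0.1364 < 0 → [-2.5, -2.46875]
midpoint -2.484375: f = 0.6984 > 0 → [-2.484375, -2.46875]
midpoint -2.4765625: f = 0.2774 > 0 → [-2.4765625, -2.46875]

+----++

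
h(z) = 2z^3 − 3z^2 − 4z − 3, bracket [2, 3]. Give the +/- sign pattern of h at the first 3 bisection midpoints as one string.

midpoint 2.5: h = -0.5 < 0 → [2.5, 3]
midpoint 2.75: h = 4.90625 > 0 → [2.5, 2.75]
midpoint 2.625: h = 2.003906 > 0 → [2.5, 2.625]

-++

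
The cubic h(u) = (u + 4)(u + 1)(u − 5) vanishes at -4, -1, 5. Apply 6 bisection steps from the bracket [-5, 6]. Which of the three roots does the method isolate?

5

m = 0.5, h(m) = -30.375 (−); new bracket [0.5, 6]
m = 3.25, h(m) = -53.921875 (−); new bracket [3.25, 6]
m = 4.625, h(m) = -18.193359 (−); new bracket [4.625, 6]
m = 5.3125, h(m) = 18.3704 (+); new bracket [4.625, 5.3125]
m = 4.96875, h(m) = -1.6729 (−); new bracket [4.96875, 5.3125]
m = 5.140625, h(m) = 7.8932 (+); new bracket [4.96875, 5.140625]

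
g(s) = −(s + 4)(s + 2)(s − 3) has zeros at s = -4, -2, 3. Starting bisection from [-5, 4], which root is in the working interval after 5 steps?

g(-0.5) = 18.375 > 0, so the root lies in [-0.5, 4]
g(1.75) = 26.953125 > 0, so the root lies in [1.75, 4]
g(2.875) = 4.189453 > 0, so the root lies in [2.875, 4]
g(3.4375) = -17.6931 < 0, so the root lies in [2.875, 3.4375]
g(3.15625) = -5.7655 < 0, so the root lies in [2.875, 3.15625]

3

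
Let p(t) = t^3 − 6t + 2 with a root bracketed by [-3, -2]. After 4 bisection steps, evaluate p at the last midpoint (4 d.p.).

m = -2.5, p(m) = 1.375 (+); new bracket [-3, -2.5]
m = -2.75, p(m) = -2.296875 (−); new bracket [-2.75, -2.5]
m = -2.625, p(m) = -0.337891 (−); new bracket [-2.625, -2.5]
m = -2.5625, p(m) = 0.5486 (+); new bracket [-2.625, -2.5625]

0.5486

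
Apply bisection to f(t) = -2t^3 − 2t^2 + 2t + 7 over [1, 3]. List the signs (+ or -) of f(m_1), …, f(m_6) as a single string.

--++-+

midpoint 2: f = -13 < 0 → [1, 2]
midpoint 1.5: f = -1.25 < 0 → [1, 1.5]
midpoint 1.25: f = 2.46875 > 0 → [1.25, 1.5]
midpoint 1.375: f = 0.7695 > 0 → [1.375, 1.5]
midpoint 1.4375: f = -0.1987 < 0 → [1.375, 1.4375]
midpoint 1.40625: f = 0.2956 > 0 → [1.40625, 1.4375]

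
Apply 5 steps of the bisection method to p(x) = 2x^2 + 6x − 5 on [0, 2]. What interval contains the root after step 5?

[0.625, 0.6875]

x = 1 gives p = 3, positive; keep [0, 1]
x = 0.5 gives p = -1.5, negative; keep [0.5, 1]
x = 0.75 gives p = 0.625, positive; keep [0.5, 0.75]
x = 0.625 gives p = -0.4688, negative; keep [0.625, 0.75]
x = 0.6875 gives p = 0.0703, positive; keep [0.625, 0.6875]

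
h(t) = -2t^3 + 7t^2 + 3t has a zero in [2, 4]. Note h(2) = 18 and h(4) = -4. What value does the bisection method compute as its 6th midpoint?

m = 3, h(m) = 18 (+); new bracket [3, 4]
m = 3.5, h(m) = 10.5 (+); new bracket [3.5, 4]
m = 3.75, h(m) = 4.21875 (+); new bracket [3.75, 4]
m = 3.875, h(m) = 0.3633 (+); new bracket [3.875, 4]
m = 3.9375, h(m) = -1.7534 (−); new bracket [3.875, 3.9375]
m = 3.90625, h(m) = -0.679 (−); new bracket [3.875, 3.90625]

3.90625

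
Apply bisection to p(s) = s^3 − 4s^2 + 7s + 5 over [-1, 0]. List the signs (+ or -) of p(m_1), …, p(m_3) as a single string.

+--

midpoint -0.5: p = 0.375 > 0 → [-1, -0.5]
midpoint -0.75: p = -2.921875 < 0 → [-0.75, -0.5]
midpoint -0.625: p = -1.181641 < 0 → [-0.625, -0.5]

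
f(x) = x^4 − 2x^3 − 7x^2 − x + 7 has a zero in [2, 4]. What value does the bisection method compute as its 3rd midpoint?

3.75

f(3) = -32 < 0, so the root lies in [3, 4]
f(3.5) = -17.9375 < 0, so the root lies in [3.5, 4]
f(3.75) = -2.902344 < 0, so the root lies in [3.75, 4]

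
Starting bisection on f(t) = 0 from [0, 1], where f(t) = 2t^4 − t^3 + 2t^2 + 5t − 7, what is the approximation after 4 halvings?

0.9375

midpoint 0.5: f = -4 < 0 → [0.5, 1]
midpoint 0.75: f = -1.914062 < 0 → [0.75, 1]
midpoint 0.875: f = -0.591309 < 0 → [0.875, 1]
midpoint 0.9375: f = 0.1663 > 0 → [0.875, 0.9375]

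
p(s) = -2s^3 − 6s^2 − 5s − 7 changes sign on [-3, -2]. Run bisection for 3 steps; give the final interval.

m = -2.5, p(m) = -0.75 (−); new bracket [-3, -2.5]
m = -2.75, p(m) = 2.96875 (+); new bracket [-2.75, -2.5]
m = -2.625, p(m) = 0.957031 (+); new bracket [-2.625, -2.5]

[-2.625, -2.5]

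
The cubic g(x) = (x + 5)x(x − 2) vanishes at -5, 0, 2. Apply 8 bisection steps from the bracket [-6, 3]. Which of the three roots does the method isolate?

m = -1.5, g(m) = 18.375 (+); new bracket [-6, -1.5]
m = -3.75, g(m) = 26.953125 (+); new bracket [-6, -3.75]
m = -4.875, g(m) = 4.189453 (+); new bracket [-6, -4.875]
m = -5.4375, g(m) = -17.6931 (−); new bracket [-5.4375, -4.875]
m = -5.15625, g(m) = -5.7655 (−); new bracket [-5.15625, -4.875]
m = -5.015625, g(m) = -0.5498 (−); new bracket [-5.015625, -4.875]
m = -4.9453125, g(m) = 1.8783 (+); new bracket [-5.015625, -4.9453125]
m = -4.98046875, g(m) = 0.679 (+); new bracket [-5.015625, -4.98046875]

-5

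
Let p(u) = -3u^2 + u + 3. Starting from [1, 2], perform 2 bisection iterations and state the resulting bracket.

u = 1.5 gives p = -2.25, negative; keep [1, 1.5]
u = 1.25 gives p = -0.4375, negative; keep [1, 1.25]

[1, 1.25]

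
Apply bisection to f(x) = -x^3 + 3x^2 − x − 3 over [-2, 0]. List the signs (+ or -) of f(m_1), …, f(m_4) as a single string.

+--+

midpoint -1: f = 2 > 0 → [-1, 0]
midpoint -0.5: f = -1.625 < 0 → [-1, -0.5]
midpoint -0.75: f = -0.140625 < 0 → [-1, -0.75]
midpoint -0.875: f = 0.8418 > 0 → [-0.875, -0.75]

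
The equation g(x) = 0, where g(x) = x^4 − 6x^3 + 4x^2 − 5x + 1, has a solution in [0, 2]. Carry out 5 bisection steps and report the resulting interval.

x = 1 gives g = -5, negative; keep [0, 1]
x = 0.5 gives g = -1.1875, negative; keep [0, 0.5]
x = 0.25 gives g = -0.089844, negative; keep [0, 0.25]
x = 0.125 gives g = 0.426, positive; keep [0.125, 0.25]
x = 0.1875 gives g = 0.1648, positive; keep [0.1875, 0.25]

[0.1875, 0.25]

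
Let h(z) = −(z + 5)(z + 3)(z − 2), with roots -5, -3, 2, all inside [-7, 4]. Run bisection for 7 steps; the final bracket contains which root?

2

midpoint -1.5: h = 18.375 > 0 → [-1.5, 4]
midpoint 1.25: h = 19.921875 > 0 → [1.25, 4]
midpoint 2.625: h = -26.806641 < 0 → [1.25, 2.625]
midpoint 1.9375: h = 2.1409 > 0 → [1.9375, 2.625]
midpoint 2.28125: h = -10.8152 < 0 → [1.9375, 2.28125]
midpoint 2.109375: h = -3.973 < 0 → [1.9375, 2.109375]
midpoint 2.0234375: h = -0.8269 < 0 → [1.9375, 2.0234375]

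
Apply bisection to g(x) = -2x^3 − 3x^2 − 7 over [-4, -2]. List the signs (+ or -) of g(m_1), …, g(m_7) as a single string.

+++--+-

midpoint -3: g = 20 > 0 → [-3, -2]
midpoint -2.5: g = 5.5 > 0 → [-2.5, -2]
midpoint -2.25: g = 0.59375 > 0 → [-2.25, -2]
midpoint -2.125: g = -1.3555 < 0 → [-2.25, -2.125]
midpoint -2.1875: g = -0.4204 < 0 → [-2.25, -2.1875]
midpoint -2.21875: g = 0.0766 > 0 → [-2.21875, -2.1875]
midpoint -2.203125: g = -0.1744 < 0 → [-2.21875, -2.203125]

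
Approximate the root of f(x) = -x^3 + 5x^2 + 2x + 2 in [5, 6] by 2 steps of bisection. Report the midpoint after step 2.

f(5.5) = -2.125 < 0, so the root lies in [5, 5.5]
f(5.25) = 5.609375 > 0, so the root lies in [5.25, 5.5]

5.25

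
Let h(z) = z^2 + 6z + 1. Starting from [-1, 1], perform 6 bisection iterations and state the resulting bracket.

midpoint 0: h = 1 > 0 → [-1, 0]
midpoint -0.5: h = -1.75 < 0 → [-0.5, 0]
midpoint -0.25: h = -0.4375 < 0 → [-0.25, 0]
midpoint -0.125: h = 0.2656 > 0 → [-0.25, -0.125]
midpoint -0.1875: h = -0.0898 < 0 → [-0.1875, -0.125]
midpoint -0.15625: h = 0.0869 > 0 → [-0.1875, -0.15625]

[-0.1875, -0.15625]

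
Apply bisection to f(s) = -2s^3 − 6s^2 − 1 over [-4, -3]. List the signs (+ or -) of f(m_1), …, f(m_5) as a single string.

++++-

s = -3.5 gives f = 11.25, positive; keep [-3.5, -3]
s = -3.25 gives f = 4.28125, positive; keep [-3.25, -3]
s = -3.125 gives f = 1.441406, positive; keep [-3.125, -3]
s = -3.0625 gives f = 0.1724, positive; keep [-3.0625, -3]
s = -3.03125 gives f = -0.4257, negative; keep [-3.0625, -3.03125]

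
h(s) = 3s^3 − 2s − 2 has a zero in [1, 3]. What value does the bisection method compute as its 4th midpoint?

h(2) = 18 > 0, so the root lies in [1, 2]
h(1.5) = 5.125 > 0, so the root lies in [1, 1.5]
h(1.25) = 1.359375 > 0, so the root lies in [1, 1.25]
h(1.125) = 0.0215 > 0, so the root lies in [1, 1.125]

1.125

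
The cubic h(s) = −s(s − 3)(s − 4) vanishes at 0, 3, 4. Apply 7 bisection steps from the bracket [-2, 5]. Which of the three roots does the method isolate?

m = 1.5, h(m) = -5.625 (−); new bracket [-2, 1.5]
m = -0.25, h(m) = 3.453125 (+); new bracket [-0.25, 1.5]
m = 0.625, h(m) = -5.009766 (−); new bracket [-0.25, 0.625]
m = 0.1875, h(m) = -2.0105 (−); new bracket [-0.25, 0.1875]
m = -0.03125, h(m) = 0.3819 (+); new bracket [-0.03125, 0.1875]
m = 0.078125, h(m) = -0.8953 (−); new bracket [-0.03125, 0.078125]
m = 0.0234375, h(m) = -0.2774 (−); new bracket [-0.03125, 0.0234375]

0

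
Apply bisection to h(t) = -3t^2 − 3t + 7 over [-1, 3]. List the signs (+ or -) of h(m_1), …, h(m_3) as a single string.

midpoint 1: h = 1 > 0 → [1, 3]
midpoint 2: h = -11 < 0 → [1, 2]
midpoint 1.5: h = -4.25 < 0 → [1, 1.5]

+--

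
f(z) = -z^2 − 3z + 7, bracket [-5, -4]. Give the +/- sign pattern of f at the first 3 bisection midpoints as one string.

m = -4.5, f(m) = 0.25 (+); new bracket [-5, -4.5]
m = -4.75, f(m) = -1.3125 (−); new bracket [-4.75, -4.5]
m = -4.625, f(m) = -0.515625 (−); new bracket [-4.625, -4.5]

+--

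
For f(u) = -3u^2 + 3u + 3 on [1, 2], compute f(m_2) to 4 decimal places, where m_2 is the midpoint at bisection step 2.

-0.9375

m = 1.5, f(m) = 0.75 (+); new bracket [1.5, 2]
m = 1.75, f(m) = -0.9375 (−); new bracket [1.5, 1.75]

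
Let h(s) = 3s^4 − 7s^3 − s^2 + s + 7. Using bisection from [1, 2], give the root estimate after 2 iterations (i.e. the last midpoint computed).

s = 1.5 gives h = -2.1875, negative; keep [1, 1.5]
s = 1.25 gives h = 0.339844, positive; keep [1.25, 1.5]

1.25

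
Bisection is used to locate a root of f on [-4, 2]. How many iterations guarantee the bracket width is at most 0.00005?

17

Width after n steps is 6/2^n. Need 2^n ≥ 6/0.00005 = 120000.
2^16 = 65536 < 120000 ≤ 2^17 = 131072, so n = 17.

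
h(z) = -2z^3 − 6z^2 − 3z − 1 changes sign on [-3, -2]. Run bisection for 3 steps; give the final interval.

h(-2.5) = 0.25 > 0, so the root lies in [-2.5, -2]
h(-2.25) = -1.84375 < 0, so the root lies in [-2.5, -2.25]
h(-2.375) = -0.925781 < 0, so the root lies in [-2.5, -2.375]

[-2.5, -2.375]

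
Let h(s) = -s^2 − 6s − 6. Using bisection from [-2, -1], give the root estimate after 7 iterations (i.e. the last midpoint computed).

midpoint -1.5: h = 0.75 > 0 → [-1.5, -1]
midpoint -1.25: h = -0.0625 < 0 → [-1.5, -1.25]
midpoint -1.375: h = 0.359375 > 0 → [-1.375, -1.25]
midpoint -1.3125: h = 0.1523 > 0 → [-1.3125, -1.25]
midpoint -1.28125: h = 0.0459 > 0 → [-1.28125, -1.25]
midpoint -1.265625: h = -0.0081 < 0 → [-1.28125, -1.265625]
midpoint -1.2734375: h = 0.019 > 0 → [-1.2734375, -1.265625]

-1.2734375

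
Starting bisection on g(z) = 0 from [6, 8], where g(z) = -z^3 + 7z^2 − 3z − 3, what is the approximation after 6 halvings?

z = 7 gives g = -24, negative; keep [6, 7]
z = 6.5 gives g = -1.375, negative; keep [6, 6.5]
z = 6.25 gives g = 7.546875, positive; keep [6.25, 6.5]
z = 6.375 gives g = 3.2754, positive; keep [6.375, 6.5]
z = 6.4375 gives g = 0.9983, positive; keep [6.4375, 6.5]
z = 6.46875 gives g = -0.1762, negative; keep [6.4375, 6.46875]

6.46875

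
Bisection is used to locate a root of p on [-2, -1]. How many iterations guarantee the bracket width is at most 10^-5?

17

Width after n steps is 1/2^n. Need 2^n ≥ 1/10^-5 = 100000.
2^16 = 65536 < 100000 ≤ 2^17 = 131072, so n = 17.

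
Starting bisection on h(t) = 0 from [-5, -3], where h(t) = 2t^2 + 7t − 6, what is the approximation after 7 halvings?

-4.203125

t = -4 gives h = -2, negative; keep [-5, -4]
t = -4.5 gives h = 3, positive; keep [-4.5, -4]
t = -4.25 gives h = 0.375, positive; keep [-4.25, -4]
t = -4.125 gives h = -0.8438, negative; keep [-4.25, -4.125]
t = -4.1875 gives h = -0.2422, negative; keep [-4.25, -4.1875]
t = -4.21875 gives h = 0.0645, positive; keep [-4.21875, -4.1875]
t = -4.203125 gives h = -0.0894, negative; keep [-4.21875, -4.203125]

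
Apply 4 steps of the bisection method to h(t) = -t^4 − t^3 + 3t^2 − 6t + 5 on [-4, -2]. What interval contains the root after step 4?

[-3, -2.875]

t = -3 gives h = -4, negative; keep [-3, -2]
t = -2.5 gives h = 15.3125, positive; keep [-3, -2.5]
t = -2.75 gives h = 7.792969, positive; keep [-3, -2.75]
t = -2.875 gives h = 2.49, positive; keep [-3, -2.875]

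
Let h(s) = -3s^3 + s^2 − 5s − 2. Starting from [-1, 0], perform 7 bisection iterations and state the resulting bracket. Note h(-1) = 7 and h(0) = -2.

s = -0.5 gives h = 1.125, positive; keep [-0.5, 0]
s = -0.25 gives h = -0.640625, negative; keep [-0.5, -0.25]
s = -0.375 gives h = 0.173828, positive; keep [-0.375, -0.25]
s = -0.3125 gives h = -0.2483, negative; keep [-0.375, -0.3125]
s = -0.34375 gives h = -0.0412, negative; keep [-0.375, -0.34375]
s = -0.359375 gives h = 0.0653, positive; keep [-0.359375, -0.34375]
s = -0.3515625 gives h = 0.0118, positive; keep [-0.3515625, -0.34375]

[-0.3515625, -0.34375]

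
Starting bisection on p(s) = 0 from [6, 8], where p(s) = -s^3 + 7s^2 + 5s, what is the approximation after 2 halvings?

7.5

p(7) = 35 > 0, so the root lies in [7, 8]
p(7.5) = 9.375 > 0, so the root lies in [7.5, 8]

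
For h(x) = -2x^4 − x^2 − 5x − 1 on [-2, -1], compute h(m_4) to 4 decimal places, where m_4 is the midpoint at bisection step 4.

-0.4497

m = -1.5, h(m) = -5.875 (−); new bracket [-1.5, -1]
m = -1.25, h(m) = -1.195312 (−); new bracket [-1.25, -1]
m = -1.125, h(m) = 0.155762 (+); new bracket [-1.25, -1.125]
m = -1.1875, h(m) = -0.4497 (−); new bracket [-1.1875, -1.125]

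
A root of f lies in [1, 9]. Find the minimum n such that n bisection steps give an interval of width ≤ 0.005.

11

Width after n steps is 8/2^n. Need 2^n ≥ 8/0.005 = 1600.
2^10 = 1024 < 1600 ≤ 2^11 = 2048, so n = 11.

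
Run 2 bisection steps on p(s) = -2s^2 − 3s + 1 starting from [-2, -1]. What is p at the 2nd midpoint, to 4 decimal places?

0.1250

m = -1.5, p(m) = 1 (+); new bracket [-2, -1.5]
m = -1.75, p(m) = 0.125 (+); new bracket [-2, -1.75]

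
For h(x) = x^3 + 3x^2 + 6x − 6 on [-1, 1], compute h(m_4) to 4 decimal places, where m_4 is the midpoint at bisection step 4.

h(0) = -6 < 0, so the root lies in [0, 1]
h(0.5) = -2.125 < 0, so the root lies in [0.5, 1]
h(0.75) = 0.609375 > 0, so the root lies in [0.5, 0.75]
h(0.625) = -0.834 < 0, so the root lies in [0.625, 0.75]

-0.8340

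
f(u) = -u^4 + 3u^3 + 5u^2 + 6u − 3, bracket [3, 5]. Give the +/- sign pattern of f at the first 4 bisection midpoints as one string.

m = 4, f(m) = 37 (+); new bracket [4, 5]
m = 4.5, f(m) = -11.4375 (−); new bracket [4, 4.5]
m = 4.25, f(m) = 16.855469 (+); new bracket [4.25, 4.5]
m = 4.375, f(m) = 3.8103 (+); new bracket [4.375, 4.5]

+-++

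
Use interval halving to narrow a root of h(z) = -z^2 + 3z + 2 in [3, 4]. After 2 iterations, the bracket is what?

[3.5, 3.75]

m = 3.5, h(m) = 0.25 (+); new bracket [3.5, 4]
m = 3.75, h(m) = -0.8125 (−); new bracket [3.5, 3.75]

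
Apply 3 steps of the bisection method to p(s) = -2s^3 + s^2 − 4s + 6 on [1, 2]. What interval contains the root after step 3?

s = 1.5 gives p = -4.5, negative; keep [1, 1.5]
s = 1.25 gives p = -1.34375, negative; keep [1, 1.25]
s = 1.125 gives p = -0.082031, negative; keep [1, 1.125]

[1, 1.125]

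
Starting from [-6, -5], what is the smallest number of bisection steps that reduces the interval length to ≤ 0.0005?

11

Width after n steps is 1/2^n. Need 2^n ≥ 1/0.0005 = 2000.
2^10 = 1024 < 2000 ≤ 2^11 = 2048, so n = 11.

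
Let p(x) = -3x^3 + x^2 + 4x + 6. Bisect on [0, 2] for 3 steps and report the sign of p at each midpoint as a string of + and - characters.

++-

p(1) = 8 > 0, so the root lies in [1, 2]
p(1.5) = 4.125 > 0, so the root lies in [1.5, 2]
p(1.75) = -0.015625 < 0, so the root lies in [1.5, 1.75]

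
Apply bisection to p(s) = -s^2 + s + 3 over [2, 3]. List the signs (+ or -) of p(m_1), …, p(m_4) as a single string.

-+--

s = 2.5 gives p = -0.75, negative; keep [2, 2.5]
s = 2.25 gives p = 0.1875, positive; keep [2.25, 2.5]
s = 2.375 gives p = -0.265625, negative; keep [2.25, 2.375]
s = 2.3125 gives p = -0.0352, negative; keep [2.25, 2.3125]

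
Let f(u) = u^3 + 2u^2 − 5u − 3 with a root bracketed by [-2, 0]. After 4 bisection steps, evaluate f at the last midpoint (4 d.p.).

u = -1 gives f = 3, positive; keep [-1, 0]
u = -0.5 gives f = -0.125, negative; keep [-1, -0.5]
u = -0.75 gives f = 1.453125, positive; keep [-0.75, -0.5]
u = -0.625 gives f = 0.6621, positive; keep [-0.625, -0.5]

0.6621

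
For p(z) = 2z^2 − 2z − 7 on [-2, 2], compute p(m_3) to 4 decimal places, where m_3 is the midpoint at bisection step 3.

z = 0 gives p = -7, negative; keep [-2, 0]
z = -1 gives p = -3, negative; keep [-2, -1]
z = -1.5 gives p = 0.5, positive; keep [-1.5, -1]

0.5000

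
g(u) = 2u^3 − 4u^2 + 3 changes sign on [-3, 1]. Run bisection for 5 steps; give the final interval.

[-0.75, -0.625]

u = -1 gives g = -3, negative; keep [-1, 1]
u = 0 gives g = 3, positive; keep [-1, 0]
u = -0.5 gives g = 1.75, positive; keep [-1, -0.5]
u = -0.75 gives g = -0.0938, negative; keep [-0.75, -0.5]
u = -0.625 gives g = 0.9492, positive; keep [-0.75, -0.625]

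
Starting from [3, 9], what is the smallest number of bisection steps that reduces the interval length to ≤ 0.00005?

Width after n steps is 6/2^n. Need 2^n ≥ 6/0.00005 = 120000.
2^16 = 65536 < 120000 ≤ 2^17 = 131072, so n = 17.

17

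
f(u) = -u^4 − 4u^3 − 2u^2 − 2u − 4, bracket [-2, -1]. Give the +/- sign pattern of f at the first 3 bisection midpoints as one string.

m = -1.5, f(m) = 2.9375 (+); new bracket [-1.5, -1]
m = -1.25, f(m) = 0.746094 (+); new bracket [-1.25, -1]
m = -1.125, f(m) = -0.187744 (−); new bracket [-1.25, -1.125]

++-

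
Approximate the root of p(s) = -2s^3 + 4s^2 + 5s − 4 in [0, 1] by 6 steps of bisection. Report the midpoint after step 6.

m = 0.5, p(m) = -0.75 (−); new bracket [0.5, 1]
m = 0.75, p(m) = 1.15625 (+); new bracket [0.5, 0.75]
m = 0.625, p(m) = 0.199219 (+); new bracket [0.5, 0.625]
m = 0.5625, p(m) = -0.2778 (−); new bracket [0.5625, 0.625]
m = 0.59375, p(m) = -0.0397 (−); new bracket [0.59375, 0.625]
m = 0.609375, p(m) = 0.0797 (+); new bracket [0.59375, 0.609375]

0.609375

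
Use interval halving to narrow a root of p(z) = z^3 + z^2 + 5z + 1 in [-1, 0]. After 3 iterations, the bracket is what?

[-0.25, -0.125]

p(-0.5) = -1.375 < 0, so the root lies in [-0.5, 0]
p(-0.25) = -0.203125 < 0, so the root lies in [-0.25, 0]
p(-0.125) = 0.388672 > 0, so the root lies in [-0.25, -0.125]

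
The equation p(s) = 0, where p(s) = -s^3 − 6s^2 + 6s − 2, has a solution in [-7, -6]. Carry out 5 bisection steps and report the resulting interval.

[-6.9375, -6.90625]

s = -6.5 gives p = -19.875, negative; keep [-7, -6.5]
s = -6.75 gives p = -8.328125, negative; keep [-7, -6.75]
s = -6.875 gives p = -1.892578, negative; keep [-7, -6.875]
s = -6.9375 gives p = 1.4958, positive; keep [-6.9375, -6.875]
s = -6.90625 gives p = -0.2127, negative; keep [-6.9375, -6.90625]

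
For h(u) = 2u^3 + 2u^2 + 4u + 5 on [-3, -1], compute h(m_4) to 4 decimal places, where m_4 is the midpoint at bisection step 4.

midpoint -2: h = -11 < 0 → [-2, -1]
midpoint -1.5: h = -3.25 < 0 → [-1.5, -1]
midpoint -1.25: h = -0.78125 < 0 → [-1.25, -1]
midpoint -1.125: h = 0.1836 > 0 → [-1.25, -1.125]

0.1836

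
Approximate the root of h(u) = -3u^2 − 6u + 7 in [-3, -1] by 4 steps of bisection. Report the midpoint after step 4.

-2.875

midpoint -2: h = 7 > 0 → [-3, -2]
midpoint -2.5: h = 3.25 > 0 → [-3, -2.5]
midpoint -2.75: h = 0.8125 > 0 → [-3, -2.75]
midpoint -2.875: h = -0.5469 < 0 → [-2.875, -2.75]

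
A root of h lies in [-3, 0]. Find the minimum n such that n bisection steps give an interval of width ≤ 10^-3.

Width after n steps is 3/2^n. Need 2^n ≥ 3/10^-3 = 3000.
2^11 = 2048 < 3000 ≤ 2^12 = 4096, so n = 12.

12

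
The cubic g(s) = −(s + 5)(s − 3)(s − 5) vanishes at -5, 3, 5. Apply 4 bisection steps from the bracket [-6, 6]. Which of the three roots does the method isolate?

-5

s = 0 gives g = -75, negative; keep [-6, 0]
s = -3 gives g = -96, negative; keep [-6, -3]
s = -4.5 gives g = -35.625, negative; keep [-6, -4.5]
s = -5.25 gives g = 21.1406, positive; keep [-5.25, -4.5]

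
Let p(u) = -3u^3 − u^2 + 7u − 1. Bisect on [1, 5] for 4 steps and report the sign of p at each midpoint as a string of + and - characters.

---+

m = 3, p(m) = -70 (−); new bracket [1, 3]
m = 2, p(m) = -15 (−); new bracket [1, 2]
m = 1.5, p(m) = -2.875 (−); new bracket [1, 1.5]
m = 1.25, p(m) = 0.3281 (+); new bracket [1.25, 1.5]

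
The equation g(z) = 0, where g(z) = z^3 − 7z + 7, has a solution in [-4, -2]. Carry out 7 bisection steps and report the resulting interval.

g(-3) = 1 > 0, so the root lies in [-4, -3]
g(-3.5) = -11.375 < 0, so the root lies in [-3.5, -3]
g(-3.25) = -4.578125 < 0, so the root lies in [-3.25, -3]
g(-3.125) = -1.6426 < 0, so the root lies in [-3.125, -3]
g(-3.0625) = -0.2854 < 0, so the root lies in [-3.0625, -3]
g(-3.03125) = 0.3662 > 0, so the root lies in [-3.0625, -3.03125]
g(-3.046875) = 0.0426 > 0, so the root lies in [-3.0625, -3.046875]

[-3.0625, -3.046875]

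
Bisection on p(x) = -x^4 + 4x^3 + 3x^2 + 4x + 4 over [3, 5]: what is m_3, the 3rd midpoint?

4.75

x = 4 gives p = 68, positive; keep [4, 5]
x = 4.5 gives p = 37.1875, positive; keep [4.5, 5]
x = 4.75 gives p = 10.308594, positive; keep [4.75, 5]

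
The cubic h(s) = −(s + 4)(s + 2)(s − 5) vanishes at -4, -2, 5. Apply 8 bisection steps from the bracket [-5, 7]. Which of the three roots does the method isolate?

5

s = 1 gives h = 60, positive; keep [1, 7]
s = 4 gives h = 48, positive; keep [4, 7]
s = 5.5 gives h = -35.625, negative; keep [4, 5.5]
s = 4.75 gives h = 14.7656, positive; keep [4.75, 5.5]
s = 5.125 gives h = -8.127, negative; keep [4.75, 5.125]
s = 4.9375 gives h = 3.8752, positive; keep [4.9375, 5.125]
s = 5.03125 gives h = -1.9844, negative; keep [4.9375, 5.03125]
s = 4.984375 gives h = 0.9805, positive; keep [4.984375, 5.03125]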